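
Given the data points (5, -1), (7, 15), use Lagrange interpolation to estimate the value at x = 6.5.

Lagrange interpolation formula:
P(x) = Σ yᵢ × Lᵢ(x)
where Lᵢ(x) = Π_{j≠i} (x - xⱼ)/(xᵢ - xⱼ)

L_0(6.5) = (6.5 - 7)/(5 - 7) = 0.250000
L_1(6.5) = (6.5 - 5)/(7 - 5) = 0.750000

P(6.5) = (-1)×L_0(6.5) + 15×L_1(6.5)
P(6.5) = 11.000000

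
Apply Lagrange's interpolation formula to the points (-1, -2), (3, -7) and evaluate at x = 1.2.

Lagrange interpolation formula:
P(x) = Σ yᵢ × Lᵢ(x)
where Lᵢ(x) = Π_{j≠i} (x - xⱼ)/(xᵢ - xⱼ)

L_0(1.2) = (1.2 - 3)/(-1 - 3) = 0.450000
L_1(1.2) = (1.2 - (-1))/(3 - (-1)) = 0.550000

P(1.2) = (-2)×L_0(1.2) + (-7)×L_1(1.2)
P(1.2) = -4.750000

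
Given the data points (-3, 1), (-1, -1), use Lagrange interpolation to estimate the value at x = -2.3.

Lagrange interpolation formula:
P(x) = Σ yᵢ × Lᵢ(x)
where Lᵢ(x) = Π_{j≠i} (x - xⱼ)/(xᵢ - xⱼ)

L_0(-2.3) = (-2.3 - (-1))/(-3 - (-1)) = 0.650000
L_1(-2.3) = (-2.3 - (-3))/(-1 - (-3)) = 0.350000

P(-2.3) = 1×L_0(-2.3) + (-1)×L_1(-2.3)
P(-2.3) = 0.300000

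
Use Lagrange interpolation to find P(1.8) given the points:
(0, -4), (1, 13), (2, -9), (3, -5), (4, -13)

Lagrange interpolation formula:
P(x) = Σ yᵢ × Lᵢ(x)
where Lᵢ(x) = Π_{j≠i} (x - xⱼ)/(xᵢ - xⱼ)

L_0(1.8) = (1.8 - 1)/(0 - 1) × (1.8 - 2)/(0 - 2) × (1.8 - 3)/(0 - 3) × (1.8 - 4)/(0 - 4) = -0.017600
L_1(1.8) = (1.8 - 0)/(1 - 0) × (1.8 - 2)/(1 - 2) × (1.8 - 3)/(1 - 3) × (1.8 - 4)/(1 - 4) = 0.158400
L_2(1.8) = (1.8 - 0)/(2 - 0) × (1.8 - 1)/(2 - 1) × (1.8 - 3)/(2 - 3) × (1.8 - 4)/(2 - 4) = 0.950400
L_3(1.8) = (1.8 - 0)/(3 - 0) × (1.8 - 1)/(3 - 1) × (1.8 - 2)/(3 - 2) × (1.8 - 4)/(3 - 4) = -0.105600
L_4(1.8) = (1.8 - 0)/(4 - 0) × (1.8 - 1)/(4 - 1) × (1.8 - 2)/(4 - 2) × (1.8 - 3)/(4 - 3) = 0.014400

P(1.8) = (-4)×L_0(1.8) + 13×L_1(1.8) + (-9)×L_2(1.8) + (-5)×L_3(1.8) + (-13)×L_4(1.8)
P(1.8) = -6.083200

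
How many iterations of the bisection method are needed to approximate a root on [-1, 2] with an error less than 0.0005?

We need (b-a)/2^n ≤ 0.0005
(2 - (-1))/2^n ≤ 0.0005
3/2^n ≤ 0.0005
2^n ≥ 6000
n ≥ log₂(6000) = 12.55
n ≥ 13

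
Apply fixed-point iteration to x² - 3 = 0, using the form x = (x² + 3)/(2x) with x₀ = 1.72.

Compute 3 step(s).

Equation: x² - 3 = 0
Fixed-point form: x = (x² + 3)/(2x)
x₀ = 1.72

x_1 = g(1.720000) = 1.732093
x_2 = g(1.732093) = 1.732051
x_3 = g(1.732051) = 1.732051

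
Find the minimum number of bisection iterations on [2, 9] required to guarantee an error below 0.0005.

We need (b-a)/2^n ≤ 0.0005
(9 - 2)/2^n ≤ 0.0005
7/2^n ≤ 0.0005
2^n ≥ 14000
n ≥ log₂(14000) = 13.77
n ≥ 14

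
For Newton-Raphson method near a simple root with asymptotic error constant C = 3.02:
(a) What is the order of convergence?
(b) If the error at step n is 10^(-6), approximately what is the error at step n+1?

(a) Newton-Raphson has quadratic (order 2) convergence near simple roots.
    This means |e_{n+1}| ≈ C|e_n|².

(b) With |e_n| = 10^(-6) and C = 3.02:
    |e_{n+1}| ≈ 3.02 × (10^(-6))² = 3.02 × 10^(-12)

(a) 2 (quadratic); (b) |e_{n+1}| ≈ 3.020e-12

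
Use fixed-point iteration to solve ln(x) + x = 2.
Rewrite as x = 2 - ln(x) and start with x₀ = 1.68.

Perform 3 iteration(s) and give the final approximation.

Equation: ln(x) + x = 2
Fixed-point form: x = 2 - ln(x)
x₀ = 1.68

x_1 = g(1.680000) = 1.481206
x_2 = g(1.481206) = 1.607143
x_3 = g(1.607143) = 1.525542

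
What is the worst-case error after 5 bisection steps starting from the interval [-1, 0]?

Bisection error bound: |error| ≤ (b-a)/2^n
|error| ≤ (0 - (-1))/2^5 = 1/2^5
|error| ≤ 0.0312500000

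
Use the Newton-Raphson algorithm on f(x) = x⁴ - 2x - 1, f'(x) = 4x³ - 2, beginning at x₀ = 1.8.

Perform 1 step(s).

f(x) = x⁴ - 2x - 1
f'(x) = 4x³ - 2
x₀ = 1.8

Newton-Raphson formula: x_{n+1} = x_n - f(x_n)/f'(x_n)

Iteration 1:
  f(1.800000) = 5.897600
  f'(1.800000) = 21.328000
  x_1 = 1.800000 - 5.897600/21.328000 = 1.523481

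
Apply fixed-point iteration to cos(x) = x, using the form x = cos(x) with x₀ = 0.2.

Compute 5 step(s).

Equation: cos(x) = x
Fixed-point form: x = cos(x)
x₀ = 0.2

x_1 = g(0.200000) = 0.980067
x_2 = g(0.980067) = 0.556967
x_3 = g(0.556967) = 0.848862
x_4 = g(0.848862) = 0.660838
x_5 = g(0.660838) = 0.789478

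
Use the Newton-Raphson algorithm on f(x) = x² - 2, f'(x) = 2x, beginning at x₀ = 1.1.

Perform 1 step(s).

f(x) = x² - 2
f'(x) = 2x
x₀ = 1.1

Newton-Raphson formula: x_{n+1} = x_n - f(x_n)/f'(x_n)

Iteration 1:
  f(1.100000) = -0.790000
  f'(1.100000) = 2.200000
  x_1 = 1.100000 - (-0.790000)/2.200000 = 1.459091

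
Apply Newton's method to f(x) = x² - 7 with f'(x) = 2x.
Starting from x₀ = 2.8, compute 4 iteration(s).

f(x) = x² - 7
f'(x) = 2x
x₀ = 2.8

Newton-Raphson formula: x_{n+1} = x_n - f(x_n)/f'(x_n)

Iteration 1:
  f(2.800000) = 0.840000
  f'(2.800000) = 5.600000
  x_1 = 2.800000 - 0.840000/5.600000 = 2.650000
Iteration 2:
  f(2.650000) = 0.022500
  f'(2.650000) = 5.300000
  x_2 = 2.650000 - 0.022500/5.300000 = 2.645755
Iteration 3:
  f(2.645755) = 0.000018
  f'(2.645755) = 5.291509
  x_3 = 2.645755 - 0.000018/5.291509 = 2.645751
Iteration 4:
  f(2.645751) = 0.000000
  f'(2.645751) = 5.291503
  x_4 = 2.645751 - 0.000000/5.291503 = 2.645751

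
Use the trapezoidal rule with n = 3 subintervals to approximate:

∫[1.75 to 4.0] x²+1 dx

f(x) = x²+1
a = 1.75, b = 4.0, n = 3
h = (b - a)/n = 0.750000

Trapezoidal rule: (h/2)[f(x₀) + 2f(x₁) + 2f(x₂) + ... + f(xₙ)]

x_0 = 1.7500, f(x_0) = 4.062500, coefficient = 1
x_1 = 2.5000, f(x_1) = 7.250000, coefficient = 2
x_2 = 3.2500, f(x_2) = 11.562500, coefficient = 2
x_3 = 4.0000, f(x_3) = 17.000000, coefficient = 1

I ≈ (0.750000/2) × 58.687500 = 22.007812
Exact value: 21.796875
Error: 0.210938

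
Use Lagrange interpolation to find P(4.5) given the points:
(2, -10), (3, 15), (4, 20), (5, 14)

Lagrange interpolation formula:
P(x) = Σ yᵢ × Lᵢ(x)
where Lᵢ(x) = Π_{j≠i} (x - xⱼ)/(xᵢ - xⱼ)

L_0(4.5) = (4.5 - 3)/(2 - 3) × (4.5 - 4)/(2 - 4) × (4.5 - 5)/(2 - 5) = 0.062500
L_1(4.5) = (4.5 - 2)/(3 - 2) × (4.5 - 4)/(3 - 4) × (4.5 - 5)/(3 - 5) = -0.312500
L_2(4.5) = (4.5 - 2)/(4 - 2) × (4.5 - 3)/(4 - 3) × (4.5 - 5)/(4 - 5) = 0.937500
L_3(4.5) = (4.5 - 2)/(5 - 2) × (4.5 - 3)/(5 - 3) × (4.5 - 4)/(5 - 4) = 0.312500

P(4.5) = (-10)×L_0(4.5) + 15×L_1(4.5) + 20×L_2(4.5) + 14×L_3(4.5)
P(4.5) = 17.812500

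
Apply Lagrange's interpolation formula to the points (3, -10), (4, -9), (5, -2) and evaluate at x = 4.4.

Lagrange interpolation formula:
P(x) = Σ yᵢ × Lᵢ(x)
where Lᵢ(x) = Π_{j≠i} (x - xⱼ)/(xᵢ - xⱼ)

L_0(4.4) = (4.4 - 4)/(3 - 4) × (4.4 - 5)/(3 - 5) = -0.120000
L_1(4.4) = (4.4 - 3)/(4 - 3) × (4.4 - 5)/(4 - 5) = 0.840000
L_2(4.4) = (4.4 - 3)/(5 - 3) × (4.4 - 4)/(5 - 4) = 0.280000

P(4.4) = (-10)×L_0(4.4) + (-9)×L_1(4.4) + (-2)×L_2(4.4)
P(4.4) = -6.920000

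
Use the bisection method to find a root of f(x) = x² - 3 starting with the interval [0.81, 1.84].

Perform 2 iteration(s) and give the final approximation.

f(x) = x² - 3
Initial interval: [0.81, 1.84]

Iteration 1:
  c_1 = (0.810000 + 1.840000)/2 = 1.325000
  f(c_1) = f(1.325000) = -1.244375
  f(a) × f(c) ≥ 0, new interval: [1.325000, 1.840000]
Iteration 2:
  c_2 = (1.325000 + 1.840000)/2 = 1.582500
  f(c_2) = f(1.582500) = -0.495694
  f(a) × f(c) ≥ 0, new interval: [1.582500, 1.840000]

After 2 iteration(s), the approximation is c_2 = 1.582500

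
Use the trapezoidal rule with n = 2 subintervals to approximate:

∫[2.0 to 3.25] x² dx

f(x) = x²
a = 2.0, b = 3.25, n = 2
h = (b - a)/n = 0.625000

Trapezoidal rule: (h/2)[f(x₀) + 2f(x₁) + 2f(x₂) + ... + f(xₙ)]

x_0 = 2.0000, f(x_0) = 4.000000, coefficient = 1
x_1 = 2.6250, f(x_1) = 6.890625, coefficient = 2
x_2 = 3.2500, f(x_2) = 10.562500, coefficient = 1

I ≈ (0.625000/2) × 28.343750 = 8.857422
Exact value: 8.776042
Error: 0.081380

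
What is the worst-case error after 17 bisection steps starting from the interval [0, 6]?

Bisection error bound: |error| ≤ (b-a)/2^n
|error| ≤ (6 - 0)/2^17 = 6/2^17
|error| ≤ 0.0000457764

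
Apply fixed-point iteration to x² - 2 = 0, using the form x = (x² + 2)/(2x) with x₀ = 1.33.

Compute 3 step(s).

Equation: x² - 2 = 0
Fixed-point form: x = (x² + 2)/(2x)
x₀ = 1.33

x_1 = g(1.330000) = 1.416880
x_2 = g(1.416880) = 1.414216
x_3 = g(1.414216) = 1.414214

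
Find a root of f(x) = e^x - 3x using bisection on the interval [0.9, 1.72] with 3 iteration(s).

f(x) = e^x - 3x
Initial interval: [0.9, 1.72]

Iteration 1:
  c_1 = (0.900000 + 1.720000)/2 = 1.310000
  f(c_1) = f(1.310000) = -0.223826
  f(a) × f(c) ≥ 0, new interval: [1.310000, 1.720000]
Iteration 2:
  c_2 = (1.310000 + 1.720000)/2 = 1.515000
  f(c_2) = f(1.515000) = 0.004421
  f(a) × f(c) < 0, new interval: [1.310000, 1.515000]
Iteration 3:
  c_3 = (1.310000 + 1.515000)/2 = 1.412500
  f(c_3) = f(1.412500) = -0.131292
  f(a) × f(c) ≥ 0, new interval: [1.412500, 1.515000]

After 3 iteration(s), the approximation is c_3 = 1.412500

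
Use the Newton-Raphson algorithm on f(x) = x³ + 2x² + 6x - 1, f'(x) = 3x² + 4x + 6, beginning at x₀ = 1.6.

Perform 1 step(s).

f(x) = x³ + 2x² + 6x - 1
f'(x) = 3x² + 4x + 6
x₀ = 1.6

Newton-Raphson formula: x_{n+1} = x_n - f(x_n)/f'(x_n)

Iteration 1:
  f(1.600000) = 17.816000
  f'(1.600000) = 20.080000
  x_1 = 1.600000 - 17.816000/20.080000 = 0.712749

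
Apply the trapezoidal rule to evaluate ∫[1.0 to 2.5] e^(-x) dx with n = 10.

f(x) = e^(-x)
a = 1.0, b = 2.5, n = 10
h = (b - a)/n = 0.150000

Trapezoidal rule: (h/2)[f(x₀) + 2f(x₁) + 2f(x₂) + ... + f(xₙ)]

x_0 = 1.0000, f(x_0) = 0.367879, coefficient = 1
x_1 = 1.1500, f(x_1) = 0.316637, coefficient = 2
x_2 = 1.3000, f(x_2) = 0.272532, coefficient = 2
x_3 = 1.4500, f(x_3) = 0.234570, coefficient = 2
x_4 = 1.6000, f(x_4) = 0.201897, coefficient = 2
x_5 = 1.7500, f(x_5) = 0.173774, coefficient = 2
x_6 = 1.9000, f(x_6) = 0.149569, coefficient = 2
x_7 = 2.0500, f(x_7) = 0.128735, coefficient = 2
x_8 = 2.2000, f(x_8) = 0.110803, coefficient = 2
x_9 = 2.3500, f(x_9) = 0.095369, coefficient = 2
x_10 = 2.5000, f(x_10) = 0.082085, coefficient = 1

I ≈ (0.150000/2) × 3.817735 = 0.286330
Exact value: 0.285794
Error: 0.000536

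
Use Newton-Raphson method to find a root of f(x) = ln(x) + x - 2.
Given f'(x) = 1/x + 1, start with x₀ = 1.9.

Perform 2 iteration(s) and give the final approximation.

f(x) = ln(x) + x - 2
f'(x) = 1/x + 1
x₀ = 1.9

Newton-Raphson formula: x_{n+1} = x_n - f(x_n)/f'(x_n)

Iteration 1:
  f(1.900000) = 0.541854
  f'(1.900000) = 1.526316
  x_1 = 1.900000 - 0.541854/1.526316 = 1.544992
Iteration 2:
  f(1.544992) = -0.019989
  f'(1.544992) = 1.647252
  x_2 = 1.544992 - (-0.019989)/1.647252 = 1.557127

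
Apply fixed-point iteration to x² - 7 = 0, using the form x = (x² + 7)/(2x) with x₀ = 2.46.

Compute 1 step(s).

Equation: x² - 7 = 0
Fixed-point form: x = (x² + 7)/(2x)
x₀ = 2.46

x_1 = g(2.460000) = 2.652764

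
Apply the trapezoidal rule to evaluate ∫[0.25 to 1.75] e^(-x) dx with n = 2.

f(x) = e^(-x)
a = 0.25, b = 1.75, n = 2
h = (b - a)/n = 0.750000

Trapezoidal rule: (h/2)[f(x₀) + 2f(x₁) + 2f(x₂) + ... + f(xₙ)]

x_0 = 0.2500, f(x_0) = 0.778801, coefficient = 1
x_1 = 1.0000, f(x_1) = 0.367879, coefficient = 2
x_2 = 1.7500, f(x_2) = 0.173774, coefficient = 1

I ≈ (0.750000/2) × 1.688334 = 0.633125
Exact value: 0.605027
Error: 0.028098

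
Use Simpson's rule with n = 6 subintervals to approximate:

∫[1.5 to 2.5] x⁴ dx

f(x) = x⁴
a = 1.5, b = 2.5, n = 6
h = (b - a)/n = 0.166667

Simpson's rule: (h/3)[f(x₀) + 4f(x₁) + 2f(x₂) + ... + f(xₙ)]

x_0 = 1.5000, f(x_0) = 5.062500, coefficient = 1
x_1 = 1.6667, f(x_1) = 7.716049, coefficient = 4
x_2 = 1.8333, f(x_2) = 11.297068, coefficient = 2
x_3 = 2.0000, f(x_3) = 16.000000, coefficient = 4
x_4 = 2.1667, f(x_4) = 22.037809, coefficient = 2
x_5 = 2.3333, f(x_5) = 29.641975, coefficient = 4
x_6 = 2.5000, f(x_6) = 39.062500, coefficient = 1

I ≈ (0.166667/3) × 324.226852 = 18.012603
Exact value: 18.012500
Error: 0.000103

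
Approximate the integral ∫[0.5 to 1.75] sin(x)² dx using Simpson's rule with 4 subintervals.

f(x) = sin(x)²
a = 0.5, b = 1.75, n = 4
h = (b - a)/n = 0.312500

Simpson's rule: (h/3)[f(x₀) + 4f(x₁) + 2f(x₂) + ... + f(xₙ)]

x_0 = 0.5000, f(x_0) = 0.229849, coefficient = 1
x_1 = 0.8125, f(x_1) = 0.527089, coefficient = 4
x_2 = 1.1250, f(x_2) = 0.814087, coefficient = 2
x_3 = 1.4375, f(x_3) = 0.982337, coefficient = 4
x_4 = 1.7500, f(x_4) = 0.968228, coefficient = 1

I ≈ (0.312500/3) × 8.863953 = 0.923328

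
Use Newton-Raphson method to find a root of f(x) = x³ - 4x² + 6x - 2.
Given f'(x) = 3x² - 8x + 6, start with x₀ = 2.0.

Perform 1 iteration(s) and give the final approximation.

f(x) = x³ - 4x² + 6x - 2
f'(x) = 3x² - 8x + 6
x₀ = 2.0

Newton-Raphson formula: x_{n+1} = x_n - f(x_n)/f'(x_n)

Iteration 1:
  f(2.000000) = 2.000000
  f'(2.000000) = 2.000000
  x_1 = 2.000000 - 2.000000/2.000000 = 1.000000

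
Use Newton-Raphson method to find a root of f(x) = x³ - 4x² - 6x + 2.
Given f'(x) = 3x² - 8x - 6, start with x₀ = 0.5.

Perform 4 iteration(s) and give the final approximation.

f(x) = x³ - 4x² - 6x + 2
f'(x) = 3x² - 8x - 6
x₀ = 0.5

Newton-Raphson formula: x_{n+1} = x_n - f(x_n)/f'(x_n)

Iteration 1:
  f(0.500000) = -1.875000
  f'(0.500000) = -9.250000
  x_1 = 0.500000 - (-1.875000)/(-9.250000) = 0.297297
Iteration 2:
  f(0.297297) = -0.111050
  f'(0.297297) = -8.113221
  x_2 = 0.297297 - (-0.111050)/(-8.113221) = 0.283610
Iteration 3:
  f(0.283610) = -0.000585
  f'(0.283610) = -8.027575
  x_3 = 0.283610 - (-0.000585)/(-8.027575) = 0.283537
Iteration 4:
  f(0.283537) = 0.000000
  f'(0.283537) = -8.027116
  x_4 = 0.283537 - 0.000000/(-8.027116) = 0.283537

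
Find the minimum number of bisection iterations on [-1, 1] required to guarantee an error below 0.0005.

We need (b-a)/2^n ≤ 0.0005
(1 - (-1))/2^n ≤ 0.0005
2/2^n ≤ 0.0005
2^n ≥ 4000
n ≥ log₂(4000) = 11.97
n ≥ 12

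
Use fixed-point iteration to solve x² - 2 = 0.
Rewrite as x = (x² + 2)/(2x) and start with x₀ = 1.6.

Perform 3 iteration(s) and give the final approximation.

Equation: x² - 2 = 0
Fixed-point form: x = (x² + 2)/(2x)
x₀ = 1.6

x_1 = g(1.600000) = 1.425000
x_2 = g(1.425000) = 1.414254
x_3 = g(1.414254) = 1.414214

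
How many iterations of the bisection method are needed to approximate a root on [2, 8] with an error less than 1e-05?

We need (b-a)/2^n ≤ 1e-05
(8 - 2)/2^n ≤ 1e-05
6/2^n ≤ 1e-05
2^n ≥ 600000
n ≥ log₂(600000) = 19.19
n ≥ 20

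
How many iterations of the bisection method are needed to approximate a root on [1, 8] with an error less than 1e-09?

We need (b-a)/2^n ≤ 1e-09
(8 - 1)/2^n ≤ 1e-09
7/2^n ≤ 1e-09
2^n ≥ 7000000000
n ≥ log₂(7000000000) = 32.70
n ≥ 33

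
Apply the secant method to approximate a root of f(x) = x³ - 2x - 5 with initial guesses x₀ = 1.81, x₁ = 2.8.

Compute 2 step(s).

f(x) = x³ - 2x - 5
x₀ = 1.81, x₁ = 2.8

Secant formula: x_{n+1} = x_n - f(x_n)(x_n - x_{n-1})/(f(x_n) - f(x_{n-1}))

Iteration 1:
  f(1.810000) = -2.690259
  f(2.800000) = 11.352000
  x_2 = 2.800000 - 11.352000×(2.800000 - 1.810000)/(11.352000 - (-2.690259))
       = 1.999667
Iteration 2:
  f(2.800000) = 11.352000
  f(1.999667) = -1.003327
  x_3 = 1.999667 - (-1.003327)×(1.999667 - 2.800000)/(-1.003327 - 11.352000)
       = 2.064659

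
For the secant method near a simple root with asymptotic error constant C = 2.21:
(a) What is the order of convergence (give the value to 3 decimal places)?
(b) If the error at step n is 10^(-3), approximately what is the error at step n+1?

(a) Secant method has superlinear convergence with order φ = (1+√5)/2 ≈ 1.618.
    This means |e_{n+1}| ≈ C|e_n|^1.618.

(b) With |e_n| = 10^(-3) and C = 2.21:
    |e_{n+1}| ≈ 2.21 × (10^(-3))^1.618 = 2.21 × 10^(-4.85)

(a) ≈ 1.618 (golden ratio); (b) |e_{n+1}| ≈ 3.092e-05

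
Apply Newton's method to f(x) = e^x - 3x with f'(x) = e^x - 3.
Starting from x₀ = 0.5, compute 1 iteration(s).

f(x) = e^x - 3x
f'(x) = e^x - 3
x₀ = 0.5

Newton-Raphson formula: x_{n+1} = x_n - f(x_n)/f'(x_n)

Iteration 1:
  f(0.500000) = 0.148721
  f'(0.500000) = -1.351279
  x_1 = 0.500000 - 0.148721/(-1.351279) = 0.610060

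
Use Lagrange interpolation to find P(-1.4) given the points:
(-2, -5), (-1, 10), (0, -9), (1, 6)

Lagrange interpolation formula:
P(x) = Σ yᵢ × Lᵢ(x)
where Lᵢ(x) = Π_{j≠i} (x - xⱼ)/(xᵢ - xⱼ)

L_0(-1.4) = (-1.4 - (-1))/(-2 - (-1)) × (-1.4 - 0)/(-2 - 0) × (-1.4 - 1)/(-2 - 1) = 0.224000
L_1(-1.4) = (-1.4 - (-2))/(-1 - (-2)) × (-1.4 - 0)/(-1 - 0) × (-1.4 - 1)/(-1 - 1) = 1.008000
L_2(-1.4) = (-1.4 - (-2))/(0 - (-2)) × (-1.4 - (-1))/(0 - (-1)) × (-1.4 - 1)/(0 - 1) = -0.288000
L_3(-1.4) = (-1.4 - (-2))/(1 - (-2)) × (-1.4 - (-1))/(1 - (-1)) × (-1.4 - 0)/(1 - 0) = 0.056000

P(-1.4) = (-5)×L_0(-1.4) + 10×L_1(-1.4) + (-9)×L_2(-1.4) + 6×L_3(-1.4)
P(-1.4) = 11.888000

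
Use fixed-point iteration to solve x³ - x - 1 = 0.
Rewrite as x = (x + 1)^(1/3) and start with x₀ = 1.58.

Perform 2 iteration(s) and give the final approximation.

Equation: x³ - x - 1 = 0
Fixed-point form: x = (x + 1)^(1/3)
x₀ = 1.58

x_1 = g(1.580000) = 1.371534
x_2 = g(1.371534) = 1.333551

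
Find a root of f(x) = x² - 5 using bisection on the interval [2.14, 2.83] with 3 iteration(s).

f(x) = x² - 5
Initial interval: [2.14, 2.83]

Iteration 1:
  c_1 = (2.140000 + 2.830000)/2 = 2.485000
  f(c_1) = f(2.485000) = 1.175225
  f(a) × f(c) < 0, new interval: [2.140000, 2.485000]
Iteration 2:
  c_2 = (2.140000 + 2.485000)/2 = 2.312500
  f(c_2) = f(2.312500) = 0.347656
  f(a) × f(c) < 0, new interval: [2.140000, 2.312500]
Iteration 3:
  c_3 = (2.140000 + 2.312500)/2 = 2.226250
  f(c_3) = f(2.226250) = -0.043811
  f(a) × f(c) ≥ 0, new interval: [2.226250, 2.312500]

After 3 iteration(s), the approximation is c_3 = 2.226250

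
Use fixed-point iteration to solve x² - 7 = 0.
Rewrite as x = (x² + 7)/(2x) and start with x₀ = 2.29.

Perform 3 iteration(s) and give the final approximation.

Equation: x² - 7 = 0
Fixed-point form: x = (x² + 7)/(2x)
x₀ = 2.29

x_1 = g(2.290000) = 2.673384
x_2 = g(2.673384) = 2.645894
x_3 = g(2.645894) = 2.645751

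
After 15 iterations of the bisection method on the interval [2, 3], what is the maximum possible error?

Bisection error bound: |error| ≤ (b-a)/2^n
|error| ≤ (3 - 2)/2^15 = 1/2^15
|error| ≤ 0.0000305176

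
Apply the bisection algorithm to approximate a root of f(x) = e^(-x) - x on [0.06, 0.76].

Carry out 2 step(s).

f(x) = e^(-x) - x
Initial interval: [0.06, 0.76]

Iteration 1:
  c_1 = (0.060000 + 0.760000)/2 = 0.410000
  f(c_1) = f(0.410000) = 0.253650
  f(a) × f(c) ≥ 0, new interval: [0.410000, 0.760000]
Iteration 2:
  c_2 = (0.410000 + 0.760000)/2 = 0.585000
  f(c_2) = f(0.585000) = -0.027894
  f(a) × f(c) < 0, new interval: [0.410000, 0.585000]

After 2 iteration(s), the approximation is c_2 = 0.585000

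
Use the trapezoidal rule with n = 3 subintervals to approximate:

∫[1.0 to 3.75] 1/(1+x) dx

f(x) = 1/(1+x)
a = 1.0, b = 3.75, n = 3
h = (b - a)/n = 0.916667

Trapezoidal rule: (h/2)[f(x₀) + 2f(x₁) + 2f(x₂) + ... + f(xₙ)]

x_0 = 1.0000, f(x_0) = 0.500000, coefficient = 1
x_1 = 1.9167, f(x_1) = 0.342857, coefficient = 2
x_2 = 2.8333, f(x_2) = 0.260870, coefficient = 2
x_3 = 3.7500, f(x_3) = 0.210526, coefficient = 1

I ≈ (0.916667/2) × 1.917980 = 0.879074
Exact value: 0.864997
Error: 0.014077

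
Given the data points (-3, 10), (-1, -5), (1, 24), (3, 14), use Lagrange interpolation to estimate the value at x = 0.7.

Lagrange interpolation formula:
P(x) = Σ yᵢ × Lᵢ(x)
where Lᵢ(x) = Π_{j≠i} (x - xⱼ)/(xᵢ - xⱼ)

L_0(0.7) = (0.7 - (-1))/(-3 - (-1)) × (0.7 - 1)/(-3 - 1) × (0.7 - 3)/(-3 - 3) = -0.024437
L_1(0.7) = (0.7 - (-3))/(-1 - (-3)) × (0.7 - 1)/(-1 - 1) × (0.7 - 3)/(-1 - 3) = 0.159563
L_2(0.7) = (0.7 - (-3))/(1 - (-3)) × (0.7 - (-1))/(1 - (-1)) × (0.7 - 3)/(1 - 3) = 0.904187
L_3(0.7) = (0.7 - (-3))/(3 - (-3)) × (0.7 - (-1))/(3 - (-1)) × (0.7 - 1)/(3 - 1) = -0.039313

P(0.7) = 10×L_0(0.7) + (-5)×L_1(0.7) + 24×L_2(0.7) + 14×L_3(0.7)
P(0.7) = 20.107937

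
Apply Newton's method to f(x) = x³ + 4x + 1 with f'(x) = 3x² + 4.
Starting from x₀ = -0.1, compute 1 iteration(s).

f(x) = x³ + 4x + 1
f'(x) = 3x² + 4
x₀ = -0.1

Newton-Raphson formula: x_{n+1} = x_n - f(x_n)/f'(x_n)

Iteration 1:
  f(-0.100000) = 0.599000
  f'(-0.100000) = 4.030000
  x_1 = -0.100000 - 0.599000/4.030000 = -0.248635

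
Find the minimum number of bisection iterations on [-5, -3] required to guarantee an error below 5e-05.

We need (b-a)/2^n ≤ 5e-05
(-3 - (-5))/2^n ≤ 5e-05
2/2^n ≤ 5e-05
2^n ≥ 40000
n ≥ log₂(40000) = 15.29
n ≥ 16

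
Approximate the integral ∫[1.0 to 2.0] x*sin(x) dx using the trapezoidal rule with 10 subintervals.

f(x) = x*sin(x)
a = 1.0, b = 2.0, n = 10
h = (b - a)/n = 0.100000

Trapezoidal rule: (h/2)[f(x₀) + 2f(x₁) + 2f(x₂) + ... + f(xₙ)]

x_0 = 1.0000, f(x_0) = 0.841471, coefficient = 1
x_1 = 1.1000, f(x_1) = 0.980328, coefficient = 2
x_2 = 1.2000, f(x_2) = 1.118447, coefficient = 2
x_3 = 1.3000, f(x_3) = 1.252626, coefficient = 2
x_4 = 1.4000, f(x_4) = 1.379630, coefficient = 2
x_5 = 1.5000, f(x_5) = 1.496242, coefficient = 2
x_6 = 1.6000, f(x_6) = 1.599318, coefficient = 2
x_7 = 1.7000, f(x_7) = 1.685830, coefficient = 2
x_8 = 1.8000, f(x_8) = 1.752926, coefficient = 2
x_9 = 1.9000, f(x_9) = 1.797970, coefficient = 2
x_10 = 2.0000, f(x_10) = 1.818595, coefficient = 1

I ≈ (0.100000/2) × 28.786699 = 1.439335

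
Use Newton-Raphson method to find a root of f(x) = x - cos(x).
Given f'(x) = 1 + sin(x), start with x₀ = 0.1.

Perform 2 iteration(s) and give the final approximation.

f(x) = x - cos(x)
f'(x) = 1 + sin(x)
x₀ = 0.1

Newton-Raphson formula: x_{n+1} = x_n - f(x_n)/f'(x_n)

Iteration 1:
  f(0.100000) = -0.895004
  f'(0.100000) = 1.099833
  x_1 = 0.100000 - (-0.895004)/1.099833 = 0.913763
Iteration 2:
  f(0.913763) = 0.302993
  f'(0.913763) = 1.791808
  x_2 = 0.913763 - 0.302993/1.791808 = 0.744664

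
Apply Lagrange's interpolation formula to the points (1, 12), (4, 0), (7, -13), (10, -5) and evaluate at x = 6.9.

Lagrange interpolation formula:
P(x) = Σ yᵢ × Lᵢ(x)
where Lᵢ(x) = Π_{j≠i} (x - xⱼ)/(xᵢ - xⱼ)

L_0(6.9) = (6.9 - 4)/(1 - 4) × (6.9 - 7)/(1 - 7) × (6.9 - 10)/(1 - 10) = -0.005549
L_1(6.9) = (6.9 - 1)/(4 - 1) × (6.9 - 7)/(4 - 7) × (6.9 - 10)/(4 - 10) = 0.033870
L_2(6.9) = (6.9 - 1)/(7 - 1) × (6.9 - 4)/(7 - 4) × (6.9 - 10)/(7 - 10) = 0.982241
L_3(6.9) = (6.9 - 1)/(10 - 1) × (6.9 - 4)/(10 - 4) × (6.9 - 7)/(10 - 7) = -0.010562

P(6.9) = 12×L_0(6.9) + 0×L_1(6.9) + (-13)×L_2(6.9) + (-5)×L_3(6.9)
P(6.9) = -12.782914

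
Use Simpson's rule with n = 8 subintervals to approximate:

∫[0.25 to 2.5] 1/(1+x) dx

f(x) = 1/(1+x)
a = 0.25, b = 2.5, n = 8
h = (b - a)/n = 0.281250

Simpson's rule: (h/3)[f(x₀) + 4f(x₁) + 2f(x₂) + ... + f(xₙ)]

x_0 = 0.2500, f(x_0) = 0.800000, coefficient = 1
x_1 = 0.5312, f(x_1) = 0.653061, coefficient = 4
x_2 = 0.8125, f(x_2) = 0.551724, coefficient = 2
x_3 = 1.0938, f(x_3) = 0.477612, coefficient = 4
x_4 = 1.3750, f(x_4) = 0.421053, coefficient = 2
x_5 = 1.6562, f(x_5) = 0.376471, coefficient = 4
x_6 = 1.9375, f(x_6) = 0.340426, coefficient = 2
x_7 = 2.2188, f(x_7) = 0.310680, coefficient = 4
x_8 = 2.5000, f(x_8) = 0.285714, coefficient = 1

I ≈ (0.281250/3) × 10.983412 = 1.029695
Exact value: 1.029619
Error: 0.000075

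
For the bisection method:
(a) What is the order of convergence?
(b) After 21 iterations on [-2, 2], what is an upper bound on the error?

(a) Bisection has linear (order 1) convergence; the error is halved each step.

(b) Error bound = (b-a)/2^n = (2 - (-2))/2^{21}
    = 4/2^{21}

(a) 1 (linear); (b) error ≤ 1.91e-06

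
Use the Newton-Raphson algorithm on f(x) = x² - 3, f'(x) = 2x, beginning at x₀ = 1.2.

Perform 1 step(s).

f(x) = x² - 3
f'(x) = 2x
x₀ = 1.2

Newton-Raphson formula: x_{n+1} = x_n - f(x_n)/f'(x_n)

Iteration 1:
  f(1.200000) = -1.560000
  f'(1.200000) = 2.400000
  x_1 = 1.200000 - (-1.560000)/2.400000 = 1.850000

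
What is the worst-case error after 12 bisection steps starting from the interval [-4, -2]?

Bisection error bound: |error| ≤ (b-a)/2^n
|error| ≤ (-2 - (-4))/2^12 = 2/2^12
|error| ≤ 0.0004882812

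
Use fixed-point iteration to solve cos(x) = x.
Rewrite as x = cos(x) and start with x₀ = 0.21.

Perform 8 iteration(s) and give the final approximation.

Equation: cos(x) = x
Fixed-point form: x = cos(x)
x₀ = 0.21

x_1 = g(0.210000) = 0.978031
x_2 = g(0.978031) = 0.558657
x_3 = g(0.558657) = 0.847968
x_4 = g(0.847968) = 0.661509
x_5 = g(0.661509) = 0.789066
x_6 = g(0.789066) = 0.704508
x_7 = g(0.704508) = 0.761930
x_8 = g(0.761930) = 0.723505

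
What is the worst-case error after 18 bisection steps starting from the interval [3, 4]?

Bisection error bound: |error| ≤ (b-a)/2^n
|error| ≤ (4 - 3)/2^18 = 1/2^18
|error| ≤ 0.0000038147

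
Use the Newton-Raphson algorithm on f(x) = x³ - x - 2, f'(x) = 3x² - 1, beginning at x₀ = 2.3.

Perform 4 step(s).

f(x) = x³ - x - 2
f'(x) = 3x² - 1
x₀ = 2.3

Newton-Raphson formula: x_{n+1} = x_n - f(x_n)/f'(x_n)

Iteration 1:
  f(2.300000) = 7.867000
  f'(2.300000) = 14.870000
  x_1 = 2.300000 - 7.867000/14.870000 = 1.770948
Iteration 2:
  f(1.770948) = 1.783202
  f'(1.770948) = 8.408773
  x_2 = 1.770948 - 1.783202/8.408773 = 1.558884
Iteration 3:
  f(1.558884) = 0.229389
  f'(1.558884) = 6.290356
  x_3 = 1.558884 - 0.229389/6.290356 = 1.522417
Iteration 4:
  f(1.522417) = 0.006171
  f'(1.522417) = 5.953261
  x_4 = 1.522417 - 0.006171/5.953261 = 1.521381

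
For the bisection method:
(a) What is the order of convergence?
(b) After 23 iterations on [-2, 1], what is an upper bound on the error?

(a) Bisection has linear (order 1) convergence; the error is halved each step.

(b) Error bound = (b-a)/2^n = (1 - (-2))/2^{23}
    = 3/2^{23}

(a) 1 (linear); (b) error ≤ 3.58e-07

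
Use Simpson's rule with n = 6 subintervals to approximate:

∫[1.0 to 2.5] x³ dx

f(x) = x³
a = 1.0, b = 2.5, n = 6
h = (b - a)/n = 0.250000

Simpson's rule: (h/3)[f(x₀) + 4f(x₁) + 2f(x₂) + ... + f(xₙ)]

x_0 = 1.0000, f(x_0) = 1.000000, coefficient = 1
x_1 = 1.2500, f(x_1) = 1.953125, coefficient = 4
x_2 = 1.5000, f(x_2) = 3.375000, coefficient = 2
x_3 = 1.7500, f(x_3) = 5.359375, coefficient = 4
x_4 = 2.0000, f(x_4) = 8.000000, coefficient = 2
x_5 = 2.2500, f(x_5) = 11.390625, coefficient = 4
x_6 = 2.5000, f(x_6) = 15.625000, coefficient = 1

I ≈ (0.250000/3) × 114.187500 = 9.515625
Exact value: 9.515625
Error: 0.000000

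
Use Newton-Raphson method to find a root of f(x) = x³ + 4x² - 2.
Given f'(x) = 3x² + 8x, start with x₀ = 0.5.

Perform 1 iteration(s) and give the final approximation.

f(x) = x³ + 4x² - 2
f'(x) = 3x² + 8x
x₀ = 0.5

Newton-Raphson formula: x_{n+1} = x_n - f(x_n)/f'(x_n)

Iteration 1:
  f(0.500000) = -0.875000
  f'(0.500000) = 4.750000
  x_1 = 0.500000 - (-0.875000)/4.750000 = 0.684211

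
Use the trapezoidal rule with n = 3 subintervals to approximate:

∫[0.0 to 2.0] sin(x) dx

f(x) = sin(x)
a = 0.0, b = 2.0, n = 3
h = (b - a)/n = 0.666667

Trapezoidal rule: (h/2)[f(x₀) + 2f(x₁) + 2f(x₂) + ... + f(xₙ)]

x_0 = 0.0000, f(x_0) = 0.000000, coefficient = 1
x_1 = 0.6667, f(x_1) = 0.618370, coefficient = 2
x_2 = 1.3333, f(x_2) = 0.971938, coefficient = 2
x_3 = 2.0000, f(x_3) = 0.909297, coefficient = 1

I ≈ (0.666667/2) × 4.089913 = 1.363304
Exact value: 1.416147
Error: 0.052843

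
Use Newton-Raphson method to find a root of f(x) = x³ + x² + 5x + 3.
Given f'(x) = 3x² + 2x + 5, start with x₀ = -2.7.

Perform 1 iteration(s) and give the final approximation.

f(x) = x³ + x² + 5x + 3
f'(x) = 3x² + 2x + 5
x₀ = -2.7

Newton-Raphson formula: x_{n+1} = x_n - f(x_n)/f'(x_n)

Iteration 1:
  f(-2.700000) = -22.893000
  f'(-2.700000) = 21.470000
  x_1 = -2.700000 - (-22.893000)/21.470000 = -1.633721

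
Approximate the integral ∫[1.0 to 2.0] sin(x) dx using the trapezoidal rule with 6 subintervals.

f(x) = sin(x)
a = 1.0, b = 2.0, n = 6
h = (b - a)/n = 0.166667

Trapezoidal rule: (h/2)[f(x₀) + 2f(x₁) + 2f(x₂) + ... + f(xₙ)]

x_0 = 1.0000, f(x_0) = 0.841471, coefficient = 1
x_1 = 1.1667, f(x_1) = 0.919445, coefficient = 2
x_2 = 1.3333, f(x_2) = 0.971938, coefficient = 2
x_3 = 1.5000, f(x_3) = 0.997495, coefficient = 2
x_4 = 1.6667, f(x_4) = 0.995408, coefficient = 2
x_5 = 1.8333, f(x_5) = 0.965735, coefficient = 2
x_6 = 2.0000, f(x_6) = 0.909297, coefficient = 1

I ≈ (0.166667/2) × 11.450809 = 0.954234
Exact value: 0.956449
Error: 0.002215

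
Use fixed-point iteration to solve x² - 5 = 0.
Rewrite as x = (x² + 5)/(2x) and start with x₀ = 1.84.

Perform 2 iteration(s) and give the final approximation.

Equation: x² - 5 = 0
Fixed-point form: x = (x² + 5)/(2x)
x₀ = 1.84

x_1 = g(1.840000) = 2.278696
x_2 = g(2.278696) = 2.236467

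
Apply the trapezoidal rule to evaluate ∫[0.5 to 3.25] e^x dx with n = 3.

f(x) = e^x
a = 0.5, b = 3.25, n = 3
h = (b - a)/n = 0.916667

Trapezoidal rule: (h/2)[f(x₀) + 2f(x₁) + 2f(x₂) + ... + f(xₙ)]

x_0 = 0.5000, f(x_0) = 1.648721, coefficient = 1
x_1 = 1.4167, f(x_1) = 4.123353, coefficient = 2
x_2 = 2.3333, f(x_2) = 10.312259, coefficient = 2
x_3 = 3.2500, f(x_3) = 25.790340, coefficient = 1

I ≈ (0.916667/2) × 56.310284 = 25.808880
Exact value: 24.141619
Error: 1.667262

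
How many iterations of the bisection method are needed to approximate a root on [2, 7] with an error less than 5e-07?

We need (b-a)/2^n ≤ 5e-07
(7 - 2)/2^n ≤ 5e-07
5/2^n ≤ 5e-07
2^n ≥ 10000000
n ≥ log₂(10000000) = 23.25
n ≥ 24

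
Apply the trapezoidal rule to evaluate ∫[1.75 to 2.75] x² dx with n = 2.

f(x) = x²
a = 1.75, b = 2.75, n = 2
h = (b - a)/n = 0.500000

Trapezoidal rule: (h/2)[f(x₀) + 2f(x₁) + 2f(x₂) + ... + f(xₙ)]

x_0 = 1.7500, f(x_0) = 3.062500, coefficient = 1
x_1 = 2.2500, f(x_1) = 5.062500, coefficient = 2
x_2 = 2.7500, f(x_2) = 7.562500, coefficient = 1

I ≈ (0.500000/2) × 20.750000 = 5.187500
Exact value: 5.145833
Error: 0.041667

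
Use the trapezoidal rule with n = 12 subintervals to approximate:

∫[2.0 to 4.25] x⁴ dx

f(x) = x⁴
a = 2.0, b = 4.25, n = 12
h = (b - a)/n = 0.187500

Trapezoidal rule: (h/2)[f(x₀) + 2f(x₁) + 2f(x₂) + ... + f(xₙ)]

x_0 = 2.0000, f(x_0) = 16.000000, coefficient = 1
x_1 = 2.1875, f(x_1) = 22.897720, coefficient = 2
x_2 = 2.3750, f(x_2) = 31.816650, coefficient = 2
x_3 = 2.5625, f(x_3) = 43.117691, coefficient = 2
x_4 = 2.7500, f(x_4) = 57.191406, coefficient = 2
x_5 = 2.9375, f(x_5) = 74.458023, coefficient = 2
x_6 = 3.1250, f(x_6) = 95.367432, coefficient = 2
x_7 = 3.3125, f(x_7) = 120.399185, coefficient = 2
x_8 = 3.5000, f(x_8) = 150.062500, coefficient = 2
x_9 = 3.6875, f(x_9) = 184.896255, coefficient = 2
x_10 = 3.8750, f(x_10) = 225.468994, coefficient = 2
x_11 = 4.0625, f(x_11) = 272.378922, coefficient = 2
x_12 = 4.2500, f(x_12) = 326.253906, coefficient = 1

I ≈ (0.187500/2) × 2898.363464 = 271.721575
Exact value: 270.915820
Error: 0.805754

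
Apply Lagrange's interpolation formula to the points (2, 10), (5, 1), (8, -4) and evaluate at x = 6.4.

Lagrange interpolation formula:
P(x) = Σ yᵢ × Lᵢ(x)
where Lᵢ(x) = Π_{j≠i} (x - xⱼ)/(xᵢ - xⱼ)

L_0(6.4) = (6.4 - 5)/(2 - 5) × (6.4 - 8)/(2 - 8) = -0.124444
L_1(6.4) = (6.4 - 2)/(5 - 2) × (6.4 - 8)/(5 - 8) = 0.782222
L_2(6.4) = (6.4 - 2)/(8 - 2) × (6.4 - 5)/(8 - 5) = 0.342222

P(6.4) = 10×L_0(6.4) + 1×L_1(6.4) + (-4)×L_2(6.4)
P(6.4) = -1.831111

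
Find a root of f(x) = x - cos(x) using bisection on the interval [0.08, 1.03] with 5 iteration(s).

f(x) = x - cos(x)
Initial interval: [0.08, 1.03]

Iteration 1:
  c_1 = (0.080000 + 1.030000)/2 = 0.555000
  f(c_1) = f(0.555000) = -0.294900
  f(a) × f(c) ≥ 0, new interval: [0.555000, 1.030000]
Iteration 2:
  c_2 = (0.555000 + 1.030000)/2 = 0.792500
  f(c_2) = f(0.792500) = 0.090433
  f(a) × f(c) < 0, new interval: [0.555000, 0.792500]
Iteration 3:
  c_3 = (0.555000 + 0.792500)/2 = 0.673750
  f(c_3) = f(0.673750) = -0.107737
  f(a) × f(c) ≥ 0, new interval: [0.673750, 0.792500]
Iteration 4:
  c_4 = (0.673750 + 0.792500)/2 = 0.733125
  f(c_4) = f(0.733125) = -0.009962
  f(a) × f(c) ≥ 0, new interval: [0.733125, 0.792500]
Iteration 5:
  c_5 = (0.733125 + 0.792500)/2 = 0.762813
  f(c_5) = f(0.762813) = 0.039917
  f(a) × f(c) < 0, new interval: [0.733125, 0.762813]

After 5 iteration(s), the approximation is c_5 = 0.762813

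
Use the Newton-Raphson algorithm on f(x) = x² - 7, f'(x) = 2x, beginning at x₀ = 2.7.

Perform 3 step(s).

f(x) = x² - 7
f'(x) = 2x
x₀ = 2.7

Newton-Raphson formula: x_{n+1} = x_n - f(x_n)/f'(x_n)

Iteration 1:
  f(2.700000) = 0.290000
  f'(2.700000) = 5.400000
  x_1 = 2.700000 - 0.290000/5.400000 = 2.646296
Iteration 2:
  f(2.646296) = 0.002884
  f'(2.646296) = 5.292593
  x_2 = 2.646296 - 0.002884/5.292593 = 2.645751
Iteration 3:
  f(2.645751) = 0.000000
  f'(2.645751) = 5.291503
  x_3 = 2.645751 - 0.000000/5.291503 = 2.645751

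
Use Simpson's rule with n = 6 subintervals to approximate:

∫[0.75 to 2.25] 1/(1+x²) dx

f(x) = 1/(1+x²)
a = 0.75, b = 2.25, n = 6
h = (b - a)/n = 0.250000

Simpson's rule: (h/3)[f(x₀) + 4f(x₁) + 2f(x₂) + ... + f(xₙ)]

x_0 = 0.7500, f(x_0) = 0.640000, coefficient = 1
x_1 = 1.0000, f(x_1) = 0.500000, coefficient = 4
x_2 = 1.2500, f(x_2) = 0.390244, coefficient = 2
x_3 = 1.5000, f(x_3) = 0.307692, coefficient = 4
x_4 = 1.7500, f(x_4) = 0.246154, coefficient = 2
x_5 = 2.0000, f(x_5) = 0.200000, coefficient = 4
x_6 = 2.2500, f(x_6) = 0.164948, coefficient = 1

I ≈ (0.250000/3) × 6.108513 = 0.509043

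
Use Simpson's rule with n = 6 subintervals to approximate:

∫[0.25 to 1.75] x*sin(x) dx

f(x) = x*sin(x)
a = 0.25, b = 1.75, n = 6
h = (b - a)/n = 0.250000

Simpson's rule: (h/3)[f(x₀) + 4f(x₁) + 2f(x₂) + ... + f(xₙ)]

x_0 = 0.2500, f(x_0) = 0.061851, coefficient = 1
x_1 = 0.5000, f(x_1) = 0.239713, coefficient = 4
x_2 = 0.7500, f(x_2) = 0.511229, coefficient = 2
x_3 = 1.0000, f(x_3) = 0.841471, coefficient = 4
x_4 = 1.2500, f(x_4) = 1.186231, coefficient = 2
x_5 = 1.5000, f(x_5) = 1.496242, coefficient = 4
x_6 = 1.7500, f(x_6) = 1.721975, coefficient = 1

I ≈ (0.250000/3) × 15.488451 = 1.290704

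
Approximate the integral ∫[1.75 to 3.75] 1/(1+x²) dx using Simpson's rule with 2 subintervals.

f(x) = 1/(1+x²)
a = 1.75, b = 3.75, n = 2
h = (b - a)/n = 1.000000

Simpson's rule: (h/3)[f(x₀) + 4f(x₁) + 2f(x₂) + ... + f(xₙ)]

x_0 = 1.7500, f(x_0) = 0.246154, coefficient = 1
x_1 = 2.7500, f(x_1) = 0.116788, coefficient = 4
x_2 = 3.7500, f(x_2) = 0.066390, coefficient = 1

I ≈ (1.000000/3) × 0.779697 = 0.259899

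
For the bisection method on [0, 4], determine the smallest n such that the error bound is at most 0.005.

We need (b-a)/2^n ≤ 0.005
(4 - 0)/2^n ≤ 0.005
4/2^n ≤ 0.005
2^n ≥ 800
n ≥ log₂(800) = 9.64
n ≥ 10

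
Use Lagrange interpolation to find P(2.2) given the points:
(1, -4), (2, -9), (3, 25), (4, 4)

Lagrange interpolation formula:
P(x) = Σ yᵢ × Lᵢ(x)
where Lᵢ(x) = Π_{j≠i} (x - xⱼ)/(xᵢ - xⱼ)

L_0(2.2) = (2.2 - 2)/(1 - 2) × (2.2 - 3)/(1 - 3) × (2.2 - 4)/(1 - 4) = -0.048000
L_1(2.2) = (2.2 - 1)/(2 - 1) × (2.2 - 3)/(2 - 3) × (2.2 - 4)/(2 - 4) = 0.864000
L_2(2.2) = (2.2 - 1)/(3 - 1) × (2.2 - 2)/(3 - 2) × (2.2 - 4)/(3 - 4) = 0.216000
L_3(2.2) = (2.2 - 1)/(4 - 1) × (2.2 - 2)/(4 - 2) × (2.2 - 3)/(4 - 3) = -0.032000

P(2.2) = (-4)×L_0(2.2) + (-9)×L_1(2.2) + 25×L_2(2.2) + 4×L_3(2.2)
P(2.2) = -2.312000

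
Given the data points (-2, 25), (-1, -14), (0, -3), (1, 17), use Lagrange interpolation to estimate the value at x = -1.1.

Lagrange interpolation formula:
P(x) = Σ yᵢ × Lᵢ(x)
where Lᵢ(x) = Π_{j≠i} (x - xⱼ)/(xᵢ - xⱼ)

L_0(-1.1) = (-1.1 - (-1))/(-2 - (-1)) × (-1.1 - 0)/(-2 - 0) × (-1.1 - 1)/(-2 - 1) = 0.038500
L_1(-1.1) = (-1.1 - (-2))/(-1 - (-2)) × (-1.1 - 0)/(-1 - 0) × (-1.1 - 1)/(-1 - 1) = 1.039500
L_2(-1.1) = (-1.1 - (-2))/(0 - (-2)) × (-1.1 - (-1))/(0 - (-1)) × (-1.1 - 1)/(0 - 1) = -0.094500
L_3(-1.1) = (-1.1 - (-2))/(1 - (-2)) × (-1.1 - (-1))/(1 - (-1)) × (-1.1 - 0)/(1 - 0) = 0.016500

P(-1.1) = 25×L_0(-1.1) + (-14)×L_1(-1.1) + (-3)×L_2(-1.1) + 17×L_3(-1.1)
P(-1.1) = -13.026500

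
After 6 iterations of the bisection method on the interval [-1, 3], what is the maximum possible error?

Bisection error bound: |error| ≤ (b-a)/2^n
|error| ≤ (3 - (-1))/2^6 = 4/2^6
|error| ≤ 0.0625000000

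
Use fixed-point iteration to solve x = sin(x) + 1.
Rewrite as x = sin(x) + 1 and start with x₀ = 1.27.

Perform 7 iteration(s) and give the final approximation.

Equation: x = sin(x) + 1
Fixed-point form: x = sin(x) + 1
x₀ = 1.27

x_1 = g(1.270000) = 1.955101
x_2 = g(1.955101) = 1.927059
x_3 = g(1.927059) = 1.937207
x_4 = g(1.937207) = 1.933619
x_5 = g(1.933619) = 1.934899
x_6 = g(1.934899) = 1.934444
x_7 = g(1.934444) = 1.934606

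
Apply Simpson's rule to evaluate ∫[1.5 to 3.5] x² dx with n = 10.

f(x) = x²
a = 1.5, b = 3.5, n = 10
h = (b - a)/n = 0.200000

Simpson's rule: (h/3)[f(x₀) + 4f(x₁) + 2f(x₂) + ... + f(xₙ)]

x_0 = 1.5000, f(x_0) = 2.250000, coefficient = 1
x_1 = 1.7000, f(x_1) = 2.890000, coefficient = 4
x_2 = 1.9000, f(x_2) = 3.610000, coefficient = 2
x_3 = 2.1000, f(x_3) = 4.410000, coefficient = 4
x_4 = 2.3000, f(x_4) = 5.290000, coefficient = 2
x_5 = 2.5000, f(x_5) = 6.250000, coefficient = 4
x_6 = 2.7000, f(x_6) = 7.290000, coefficient = 2
x_7 = 2.9000, f(x_7) = 8.410000, coefficient = 4
x_8 = 3.1000, f(x_8) = 9.610000, coefficient = 2
x_9 = 3.3000, f(x_9) = 10.890000, coefficient = 4
x_10 = 3.5000, f(x_10) = 12.250000, coefficient = 1

I ≈ (0.200000/3) × 197.500000 = 13.166667
Exact value: 13.166667
Error: 0.000000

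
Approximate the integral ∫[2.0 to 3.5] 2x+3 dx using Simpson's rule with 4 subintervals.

f(x) = 2x+3
a = 2.0, b = 3.5, n = 4
h = (b - a)/n = 0.375000

Simpson's rule: (h/3)[f(x₀) + 4f(x₁) + 2f(x₂) + ... + f(xₙ)]

x_0 = 2.0000, f(x_0) = 7.000000, coefficient = 1
x_1 = 2.3750, f(x_1) = 7.750000, coefficient = 4
x_2 = 2.7500, f(x_2) = 8.500000, coefficient = 2
x_3 = 3.1250, f(x_3) = 9.250000, coefficient = 4
x_4 = 3.5000, f(x_4) = 10.000000, coefficient = 1

I ≈ (0.375000/3) × 102.000000 = 12.750000
Exact value: 12.750000
Error: 0.000000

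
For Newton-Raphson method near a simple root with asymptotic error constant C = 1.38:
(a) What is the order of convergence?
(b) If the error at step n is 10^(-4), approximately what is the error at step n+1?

(a) Newton-Raphson has quadratic (order 2) convergence near simple roots.
    This means |e_{n+1}| ≈ C|e_n|².

(b) With |e_n| = 10^(-4) and C = 1.38:
    |e_{n+1}| ≈ 1.38 × (10^(-4))² = 1.38 × 10^(-8)

(a) 2 (quadratic); (b) |e_{n+1}| ≈ 1.380e-08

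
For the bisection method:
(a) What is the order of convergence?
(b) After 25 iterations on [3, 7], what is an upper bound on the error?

(a) Bisection has linear (order 1) convergence; the error is halved each step.

(b) Error bound = (b-a)/2^n = (7 - 3)/2^{25}
    = 4/2^{25}

(a) 1 (linear); (b) error ≤ 1.19e-07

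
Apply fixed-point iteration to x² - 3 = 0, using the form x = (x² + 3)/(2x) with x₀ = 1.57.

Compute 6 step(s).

Equation: x² - 3 = 0
Fixed-point form: x = (x² + 3)/(2x)
x₀ = 1.57

x_1 = g(1.570000) = 1.740414
x_2 = g(1.740414) = 1.732071
x_3 = g(1.732071) = 1.732051
x_4 = g(1.732051) = 1.732051
x_5 = g(1.732051) = 1.732051
x_6 = g(1.732051) = 1.732051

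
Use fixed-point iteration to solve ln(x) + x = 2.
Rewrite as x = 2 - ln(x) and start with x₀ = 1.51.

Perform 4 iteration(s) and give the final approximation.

Equation: ln(x) + x = 2
Fixed-point form: x = 2 - ln(x)
x₀ = 1.51

x_1 = g(1.510000) = 1.587890
x_2 = g(1.587890) = 1.537594
x_3 = g(1.537594) = 1.569781
x_4 = g(1.569781) = 1.549064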